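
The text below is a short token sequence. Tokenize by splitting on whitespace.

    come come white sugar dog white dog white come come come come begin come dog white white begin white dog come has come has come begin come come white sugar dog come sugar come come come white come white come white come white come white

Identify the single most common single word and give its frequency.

Unigram frequencies (highest first):
  come: 20
  white: 12
  dog: 5
  sugar: 3
  begin: 3
  has: 2

"come", 20 times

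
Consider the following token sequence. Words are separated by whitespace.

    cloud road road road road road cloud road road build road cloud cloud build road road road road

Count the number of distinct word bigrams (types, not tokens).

7

18 tokens → 17 bigram windows in total.
Repeated bigrams (each contributes count−1 duplicates):
  road road: 8
  build road: 2
  cloud road: 2
  road cloud: 2
10 duplicate windows → 17 − 10 = 7 distinct.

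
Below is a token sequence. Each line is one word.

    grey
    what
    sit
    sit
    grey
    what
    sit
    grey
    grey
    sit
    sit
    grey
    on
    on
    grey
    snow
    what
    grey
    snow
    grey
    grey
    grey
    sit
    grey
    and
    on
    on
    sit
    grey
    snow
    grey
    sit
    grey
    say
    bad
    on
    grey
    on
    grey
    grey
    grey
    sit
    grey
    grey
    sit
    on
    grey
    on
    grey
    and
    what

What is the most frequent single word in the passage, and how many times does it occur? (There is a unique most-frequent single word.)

Unigram frequencies (highest first):
  grey: 22
  sit: 10
  on: 8
  what: 4
  snow: 3
  and: 2
  … (2 more, each ≤ 1)

"grey", 22 times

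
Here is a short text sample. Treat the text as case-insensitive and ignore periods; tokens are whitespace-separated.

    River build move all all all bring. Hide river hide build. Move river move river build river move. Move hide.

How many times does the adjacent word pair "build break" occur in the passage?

0

Scanning the 19 overlapping bigram windows for "build break":
  (none found)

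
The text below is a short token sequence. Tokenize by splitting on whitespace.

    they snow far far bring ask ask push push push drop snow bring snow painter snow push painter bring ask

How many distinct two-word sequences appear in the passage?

20 tokens → 19 bigram windows in total.
Repeated bigrams (each contributes count−1 duplicates):
  bring ask: 2
  push push: 2
2 duplicate windows → 19 − 2 = 17 distinct.

17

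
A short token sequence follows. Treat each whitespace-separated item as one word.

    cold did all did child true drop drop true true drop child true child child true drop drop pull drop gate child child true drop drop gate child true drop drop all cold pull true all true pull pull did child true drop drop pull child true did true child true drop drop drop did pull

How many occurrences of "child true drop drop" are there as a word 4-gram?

Scanning the 53 overlapping 4-gram windows for "child true drop drop":
  position 5–8: child true drop drop
  position 15–18: child true drop drop
  position 23–26: child true drop drop
  position 28–31: child true drop drop
  position 41–44: child true drop drop
  position 50–53: child true drop drop

6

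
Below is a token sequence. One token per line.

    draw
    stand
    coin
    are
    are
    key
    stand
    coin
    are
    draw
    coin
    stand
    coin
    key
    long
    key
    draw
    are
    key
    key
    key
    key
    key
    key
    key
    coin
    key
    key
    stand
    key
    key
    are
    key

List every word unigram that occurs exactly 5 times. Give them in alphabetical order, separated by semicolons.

Unigram counts meeting the condition (exactly 5 times):
  are: 5
  coin: 5

are; coin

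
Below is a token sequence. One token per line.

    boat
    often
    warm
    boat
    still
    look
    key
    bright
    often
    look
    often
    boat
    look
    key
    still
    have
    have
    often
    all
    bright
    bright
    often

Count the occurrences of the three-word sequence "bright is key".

Scanning the 20 overlapping trigram windows for "bright is key":
  (none found)

0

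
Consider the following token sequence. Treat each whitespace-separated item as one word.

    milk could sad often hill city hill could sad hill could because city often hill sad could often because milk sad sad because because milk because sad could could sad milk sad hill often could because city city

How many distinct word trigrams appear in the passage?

38 tokens → 36 trigram windows in total.
Repeated trigrams (each contributes count−1 duplicates):
  could because city: 2
1 duplicate windows → 36 − 1 = 35 distinct.

35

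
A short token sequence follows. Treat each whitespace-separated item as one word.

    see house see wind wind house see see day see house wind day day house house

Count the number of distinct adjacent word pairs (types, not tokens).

13

16 tokens → 15 bigram windows in total.
Repeated bigrams (each contributes count−1 duplicates):
  house see: 2
  see house: 2
2 duplicate windows → 15 − 2 = 13 distinct.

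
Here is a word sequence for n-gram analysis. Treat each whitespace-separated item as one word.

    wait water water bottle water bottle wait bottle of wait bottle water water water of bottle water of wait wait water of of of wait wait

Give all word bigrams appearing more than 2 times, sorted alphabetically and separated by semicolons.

Bigram counts meeting the condition (more than 2 times):
  bottle water: 3
  of wait: 3
  water of: 3
  water water: 3

bottle water; of wait; water of; water water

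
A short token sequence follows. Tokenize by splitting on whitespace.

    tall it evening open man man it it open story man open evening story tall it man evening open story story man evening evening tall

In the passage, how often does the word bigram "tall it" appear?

2

Scanning the 24 overlapping bigram windows for "tall it":
  position 1–2: tall it
  position 15–16: tall it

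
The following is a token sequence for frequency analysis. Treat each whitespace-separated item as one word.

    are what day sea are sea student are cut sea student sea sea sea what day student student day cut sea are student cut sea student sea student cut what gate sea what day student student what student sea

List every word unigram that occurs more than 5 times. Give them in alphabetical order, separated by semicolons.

Unigram counts meeting the condition (more than 5 times):
  sea: 11
  student: 10

sea; student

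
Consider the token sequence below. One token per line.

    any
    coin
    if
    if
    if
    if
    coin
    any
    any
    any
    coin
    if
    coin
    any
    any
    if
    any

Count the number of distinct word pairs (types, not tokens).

17 tokens → 16 bigram windows in total.
Repeated bigrams (each contributes count−1 duplicates):
  any any: 3
  if if: 3
  any coin: 2
  coin any: 2
  coin if: 2
  if coin: 2
8 duplicate windows → 16 − 8 = 8 distinct.

8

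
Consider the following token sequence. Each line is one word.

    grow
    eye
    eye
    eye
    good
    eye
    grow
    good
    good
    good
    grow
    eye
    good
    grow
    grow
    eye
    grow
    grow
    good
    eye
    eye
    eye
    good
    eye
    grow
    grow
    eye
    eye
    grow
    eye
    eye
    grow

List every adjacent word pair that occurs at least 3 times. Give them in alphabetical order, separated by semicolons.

eye eye; eye good; eye grow; good eye; grow eye; grow grow

Bigram counts meeting the condition (at least 3 times):
  eye eye: 6
  eye good: 3
  eye grow: 5
  good eye: 3
  grow eye: 5
  grow grow: 3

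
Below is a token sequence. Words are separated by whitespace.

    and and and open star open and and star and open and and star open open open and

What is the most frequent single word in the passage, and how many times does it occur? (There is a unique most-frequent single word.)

"and", 9 times

Unigram frequencies (highest first):
  and: 9
  open: 6
  star: 3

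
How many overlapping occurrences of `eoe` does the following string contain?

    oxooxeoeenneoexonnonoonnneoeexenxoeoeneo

4

Sliding a length-3 window over the 40 characters (38 positions):
  position 6–8: eoe
  position 12–14: eoe
  position 26–28: eoe
  position 35–37: eoe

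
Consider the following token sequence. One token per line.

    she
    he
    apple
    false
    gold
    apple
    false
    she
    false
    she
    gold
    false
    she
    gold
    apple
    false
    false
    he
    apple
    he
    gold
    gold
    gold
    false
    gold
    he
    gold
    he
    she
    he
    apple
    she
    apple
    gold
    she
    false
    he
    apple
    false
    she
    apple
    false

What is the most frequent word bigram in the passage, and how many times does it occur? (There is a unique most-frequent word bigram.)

Bigram frequencies (highest first):
  apple false: 5
  he apple: 4
  false she: 4
  she he: 2
  false gold: 2
  gold apple: 2
  … (14 more, each ≤ 2)

"apple false", 5 times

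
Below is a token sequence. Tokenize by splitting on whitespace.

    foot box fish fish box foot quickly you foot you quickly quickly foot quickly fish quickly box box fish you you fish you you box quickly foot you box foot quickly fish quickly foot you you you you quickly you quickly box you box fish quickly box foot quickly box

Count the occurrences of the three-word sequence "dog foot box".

0

Scanning the 48 overlapping trigram windows for "dog foot box":
  (none found)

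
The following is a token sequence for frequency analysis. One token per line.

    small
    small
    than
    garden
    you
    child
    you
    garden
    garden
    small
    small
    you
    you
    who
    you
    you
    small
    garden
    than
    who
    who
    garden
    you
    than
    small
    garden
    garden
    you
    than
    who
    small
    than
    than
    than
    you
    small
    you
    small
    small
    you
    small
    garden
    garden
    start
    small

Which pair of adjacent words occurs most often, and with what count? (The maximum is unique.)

"you small", 4 times

Bigram frequencies (highest first):
  you small: 4
  small small: 3
  garden you: 3
  garden garden: 3
  small you: 3
  small garden: 3
  … (20 more, each ≤ 2)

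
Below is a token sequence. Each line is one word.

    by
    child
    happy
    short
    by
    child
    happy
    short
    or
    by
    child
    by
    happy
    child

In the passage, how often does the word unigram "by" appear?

Scanning the 14 tokens for "by":
  position 1: by
  position 5: by
  position 10: by
  position 12: by

4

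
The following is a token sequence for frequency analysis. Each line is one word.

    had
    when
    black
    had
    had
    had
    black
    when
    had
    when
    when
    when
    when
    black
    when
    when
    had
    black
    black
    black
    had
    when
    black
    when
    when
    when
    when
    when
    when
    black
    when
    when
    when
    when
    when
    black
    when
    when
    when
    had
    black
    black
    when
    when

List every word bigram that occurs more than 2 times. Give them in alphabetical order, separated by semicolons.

Bigram counts meeting the condition (more than 2 times):
  black black: 3
  black when: 6
  had black: 3
  had when: 3
  when black: 5
  when had: 3
  when when: 16

black black; black when; had black; had when; when black; when had; when when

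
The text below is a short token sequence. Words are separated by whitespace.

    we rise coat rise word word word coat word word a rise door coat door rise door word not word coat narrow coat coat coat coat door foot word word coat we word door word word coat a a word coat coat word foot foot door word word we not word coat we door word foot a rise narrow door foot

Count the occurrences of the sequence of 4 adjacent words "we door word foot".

1

Scanning the 58 overlapping 4-gram windows for "we door word foot":
  position 53–56: we door word foot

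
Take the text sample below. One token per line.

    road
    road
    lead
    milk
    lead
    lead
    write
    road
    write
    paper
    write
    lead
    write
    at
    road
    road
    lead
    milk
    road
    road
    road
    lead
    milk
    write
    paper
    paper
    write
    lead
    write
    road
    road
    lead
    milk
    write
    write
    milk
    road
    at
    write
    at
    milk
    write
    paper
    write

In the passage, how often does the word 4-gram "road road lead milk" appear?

4

Scanning the 41 overlapping 4-gram windows for "road road lead milk":
  position 1–4: road road lead milk
  position 15–18: road road lead milk
  position 20–23: road road lead milk
  position 30–33: road road lead milk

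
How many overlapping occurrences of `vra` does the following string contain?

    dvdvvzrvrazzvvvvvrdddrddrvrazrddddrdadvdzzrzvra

Sliding a length-3 window over the 47 characters (45 positions):
  position 8–10: vra
  position 26–28: vra
  position 45–47: vra

3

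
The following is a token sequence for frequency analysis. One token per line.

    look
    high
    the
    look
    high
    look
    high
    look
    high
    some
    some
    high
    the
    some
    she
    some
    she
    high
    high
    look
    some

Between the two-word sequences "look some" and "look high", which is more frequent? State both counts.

"look some": 1 occurrence
"look high": 4 occurrences

"look high" (4 vs 1)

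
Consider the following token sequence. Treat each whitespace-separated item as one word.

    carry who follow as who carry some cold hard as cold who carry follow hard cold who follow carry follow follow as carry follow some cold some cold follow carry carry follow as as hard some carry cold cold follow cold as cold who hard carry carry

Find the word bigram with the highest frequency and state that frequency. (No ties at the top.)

"carry follow", 4 times

Bigram frequencies (highest first):
  carry follow: 4
  follow as: 3
  some cold: 3
  cold who: 3
  who follow: 2
  who carry: 2
  … (25 more, each ≤ 2)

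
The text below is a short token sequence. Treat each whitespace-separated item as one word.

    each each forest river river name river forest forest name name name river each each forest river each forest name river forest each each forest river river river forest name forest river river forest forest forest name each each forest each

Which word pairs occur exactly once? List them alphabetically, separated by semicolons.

Bigram counts meeting the condition (exactly once):
  name each: 1
  name forest: 1
  river name: 1

name each; name forest; river name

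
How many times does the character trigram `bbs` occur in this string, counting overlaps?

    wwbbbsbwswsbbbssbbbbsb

3

Sliding a length-3 window over the 22 characters (20 positions):
  position 4–6: bbs
  position 13–15: bbs
  position 19–21: bbs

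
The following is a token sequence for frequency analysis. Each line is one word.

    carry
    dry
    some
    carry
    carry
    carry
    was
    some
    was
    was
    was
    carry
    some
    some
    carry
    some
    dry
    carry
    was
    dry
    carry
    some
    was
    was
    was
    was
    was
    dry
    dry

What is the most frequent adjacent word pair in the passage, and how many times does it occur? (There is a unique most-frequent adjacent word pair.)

"was was", 6 times

Bigram frequencies (highest first):
  was was: 6
  carry some: 3
  some carry: 2
  carry carry: 2
  carry was: 2
  some was: 2
  … (9 more, each ≤ 2)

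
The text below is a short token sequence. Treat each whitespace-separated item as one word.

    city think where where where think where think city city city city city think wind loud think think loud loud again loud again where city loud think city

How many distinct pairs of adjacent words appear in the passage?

17

28 tokens → 27 bigram windows in total.
Repeated bigrams (each contributes count−1 duplicates):
  city city: 4
  city think: 2
  loud again: 2
  loud think: 2
  think city: 2
  think where: 2
  where think: 2
  where where: 2
10 duplicate windows → 27 − 10 = 17 distinct.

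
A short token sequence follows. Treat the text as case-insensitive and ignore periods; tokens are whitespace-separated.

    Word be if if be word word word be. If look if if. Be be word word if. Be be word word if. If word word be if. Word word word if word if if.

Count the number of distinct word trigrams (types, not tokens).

35 tokens → 33 trigram windows in total.
Repeated trigrams (each contributes count−1 duplicates):
  be word word: 3
  word be if: 3
  word word if: 3
  be be word: 2
  if be be: 2
  if if be: 2
  if word word: 2
  word if if: 2
  … (2 more repeated)
13 duplicate windows → 33 − 13 = 20 distinct.

20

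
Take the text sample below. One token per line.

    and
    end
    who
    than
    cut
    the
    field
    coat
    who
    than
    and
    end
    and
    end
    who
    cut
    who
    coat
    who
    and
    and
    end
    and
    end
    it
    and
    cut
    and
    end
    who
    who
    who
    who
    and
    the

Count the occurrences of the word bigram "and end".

6

Scanning the 34 overlapping bigram windows for "and end":
  position 1–2: and end
  position 11–12: and end
  position 13–14: and end
  position 21–22: and end
  position 23–24: and end
  position 28–29: and end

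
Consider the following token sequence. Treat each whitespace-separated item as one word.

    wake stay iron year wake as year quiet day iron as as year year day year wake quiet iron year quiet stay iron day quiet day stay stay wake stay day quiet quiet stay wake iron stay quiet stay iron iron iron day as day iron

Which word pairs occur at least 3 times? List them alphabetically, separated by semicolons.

quiet stay; stay iron

Bigram counts meeting the condition (at least 3 times):
  quiet stay: 3
  stay iron: 3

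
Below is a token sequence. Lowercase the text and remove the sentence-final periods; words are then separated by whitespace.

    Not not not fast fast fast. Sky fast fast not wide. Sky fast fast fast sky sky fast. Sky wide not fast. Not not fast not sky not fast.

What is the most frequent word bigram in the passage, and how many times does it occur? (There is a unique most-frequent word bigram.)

Bigram frequencies (highest first):
  fast fast: 5
  not fast: 4
  not not: 3
  fast sky: 3
  sky fast: 3
  fast not: 3
  … (7 more, each ≤ 1)

"fast fast", 5 times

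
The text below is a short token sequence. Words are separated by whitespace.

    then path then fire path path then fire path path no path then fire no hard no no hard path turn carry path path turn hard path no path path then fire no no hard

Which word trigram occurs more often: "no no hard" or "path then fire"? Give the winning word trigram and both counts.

"path then fire" (4 vs 2)

"no no hard": 2 occurrences
"path then fire": 4 occurrences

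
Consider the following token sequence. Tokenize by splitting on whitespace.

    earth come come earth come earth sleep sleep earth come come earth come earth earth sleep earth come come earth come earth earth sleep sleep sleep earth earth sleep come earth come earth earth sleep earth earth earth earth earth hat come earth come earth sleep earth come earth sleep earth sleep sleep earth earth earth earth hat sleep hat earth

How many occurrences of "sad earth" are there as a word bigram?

Scanning the 60 overlapping bigram windows for "sad earth":
  (none found)

0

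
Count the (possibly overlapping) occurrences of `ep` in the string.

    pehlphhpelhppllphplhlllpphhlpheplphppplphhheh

Sliding a length-2 window over the 45 characters (44 positions):
  position 31–32: ep

1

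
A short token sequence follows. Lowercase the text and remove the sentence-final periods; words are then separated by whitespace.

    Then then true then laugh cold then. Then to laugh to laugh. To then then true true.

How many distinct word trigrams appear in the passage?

13

17 tokens → 15 trigram windows in total.
Repeated trigrams (each contributes count−1 duplicates):
  then then true: 2
  to laugh to: 2
2 duplicate windows → 15 − 2 = 13 distinct.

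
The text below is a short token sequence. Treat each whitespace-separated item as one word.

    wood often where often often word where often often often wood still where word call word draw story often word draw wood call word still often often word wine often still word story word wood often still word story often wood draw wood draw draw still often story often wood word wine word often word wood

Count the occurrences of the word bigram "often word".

Scanning the 55 overlapping bigram windows for "often word":
  position 5–6: often word
  position 19–20: often word
  position 27–28: often word
  position 54–55: often word

4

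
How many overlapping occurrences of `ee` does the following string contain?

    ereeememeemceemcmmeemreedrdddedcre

Sliding a length-2 window over the 34 characters (33 positions):
  position 3–4: ee
  position 4–5: ee
  position 9–10: ee
  position 13–14: ee
  position 19–20: ee
  position 23–24: ee

6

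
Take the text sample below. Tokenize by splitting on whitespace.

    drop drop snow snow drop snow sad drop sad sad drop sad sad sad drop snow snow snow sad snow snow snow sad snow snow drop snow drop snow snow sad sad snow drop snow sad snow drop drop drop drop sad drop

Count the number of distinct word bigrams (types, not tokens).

43 tokens → 42 bigram windows in total.
Repeated bigrams (each contributes count−1 duplicates):
  snow snow: 7
  drop snow: 6
  snow drop: 5
  snow sad: 5
  drop drop: 4
  sad drop: 4
  sad sad: 4
  sad snow: 4
  … (1 more repeated)
33 duplicate windows → 42 − 33 = 9 distinct.

9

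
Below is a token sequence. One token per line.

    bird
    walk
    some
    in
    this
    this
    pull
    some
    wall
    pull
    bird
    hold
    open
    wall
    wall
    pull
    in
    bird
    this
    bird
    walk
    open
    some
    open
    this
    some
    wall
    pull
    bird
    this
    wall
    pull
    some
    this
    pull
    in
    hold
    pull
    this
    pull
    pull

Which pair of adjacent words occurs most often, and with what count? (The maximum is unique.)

"wall pull", 4 times

Bigram frequencies (highest first):
  wall pull: 4
  this pull: 3
  bird walk: 2
  pull some: 2
  some wall: 2
  pull bird: 2
  … (23 more, each ≤ 2)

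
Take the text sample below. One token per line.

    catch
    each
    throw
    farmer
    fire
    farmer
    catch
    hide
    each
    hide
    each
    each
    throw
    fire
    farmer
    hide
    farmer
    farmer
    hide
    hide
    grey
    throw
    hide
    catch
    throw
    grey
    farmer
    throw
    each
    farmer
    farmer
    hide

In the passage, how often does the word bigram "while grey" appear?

Scanning the 31 overlapping bigram windows for "while grey":
  (none found)

0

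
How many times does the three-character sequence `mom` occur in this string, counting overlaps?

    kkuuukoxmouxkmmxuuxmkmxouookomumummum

Sliding a length-3 window over the 37 characters (35 positions):
  (no match at any position)

0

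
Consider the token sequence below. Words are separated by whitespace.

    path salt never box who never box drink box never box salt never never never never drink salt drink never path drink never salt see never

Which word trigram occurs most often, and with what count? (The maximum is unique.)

"never never never", 2 times

Trigram frequencies (highest first):
  never never never: 2
  path salt never: 1
  salt never box: 1
  never box who: 1
  box who never: 1
  who never box: 1
  … (17 more, each ≤ 1)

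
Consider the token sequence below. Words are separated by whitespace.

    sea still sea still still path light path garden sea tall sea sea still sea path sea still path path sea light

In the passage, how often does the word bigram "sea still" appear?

4

Scanning the 21 overlapping bigram windows for "sea still":
  position 1–2: sea still
  position 3–4: sea still
  position 13–14: sea still
  position 17–18: sea still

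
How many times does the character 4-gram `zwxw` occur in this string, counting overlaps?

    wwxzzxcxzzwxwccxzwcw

Sliding a length-4 window over the 20 characters (17 positions):
  position 10–13: zwxw

1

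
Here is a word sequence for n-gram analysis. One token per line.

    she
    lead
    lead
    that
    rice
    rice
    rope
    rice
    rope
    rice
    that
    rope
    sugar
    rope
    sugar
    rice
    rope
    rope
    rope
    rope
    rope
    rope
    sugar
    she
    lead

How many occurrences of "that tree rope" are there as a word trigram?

0

Scanning the 23 overlapping trigram windows for "that tree rope":
  (none found)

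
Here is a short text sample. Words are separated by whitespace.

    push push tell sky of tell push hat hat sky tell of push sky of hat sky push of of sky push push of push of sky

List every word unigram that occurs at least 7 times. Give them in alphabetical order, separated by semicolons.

of; push

Unigram counts meeting the condition (at least 7 times):
  of: 7
  push: 8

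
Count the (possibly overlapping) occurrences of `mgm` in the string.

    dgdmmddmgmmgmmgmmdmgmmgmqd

Sliding a length-3 window over the 26 characters (24 positions):
  position 8–10: mgm
  position 11–13: mgm
  position 14–16: mgm
  position 19–21: mgm
  position 22–24: mgm

5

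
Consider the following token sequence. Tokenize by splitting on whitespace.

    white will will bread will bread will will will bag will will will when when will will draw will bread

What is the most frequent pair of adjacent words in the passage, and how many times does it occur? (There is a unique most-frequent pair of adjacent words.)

"will will", 6 times

Bigram frequencies (highest first):
  will will: 6
  will bread: 3
  bread will: 2
  white will: 1
  will bag: 1
  bag will: 1
  … (5 more, each ≤ 1)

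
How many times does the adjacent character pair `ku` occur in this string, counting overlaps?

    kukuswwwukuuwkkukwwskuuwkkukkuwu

7

Sliding a length-2 window over the 32 characters (31 positions):
  position 1–2: ku
  position 3–4: ku
  position 10–11: ku
  position 15–16: ku
  position 21–22: ku
  position 26–27: ku
  position 29–30: ku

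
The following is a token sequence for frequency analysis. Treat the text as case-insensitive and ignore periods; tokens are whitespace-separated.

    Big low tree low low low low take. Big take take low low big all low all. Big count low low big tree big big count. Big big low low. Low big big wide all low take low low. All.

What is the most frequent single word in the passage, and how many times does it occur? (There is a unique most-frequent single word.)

Unigram frequencies (highest first):
  low: 16
  big: 11
  take: 4
  all: 4
  tree: 2
  count: 2
  … (1 more, each ≤ 1)

"low", 16 times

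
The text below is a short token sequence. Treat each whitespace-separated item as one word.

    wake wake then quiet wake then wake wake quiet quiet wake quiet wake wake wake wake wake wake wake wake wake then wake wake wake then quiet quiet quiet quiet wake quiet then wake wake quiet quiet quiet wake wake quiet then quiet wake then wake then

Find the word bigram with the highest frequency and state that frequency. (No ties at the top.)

"wake wake", 14 times

Bigram frequencies (highest first):
  wake wake: 14
  wake then: 6
  quiet wake: 6
  quiet quiet: 6
  wake quiet: 5
  then wake: 4
  … (2 more, each ≤ 3)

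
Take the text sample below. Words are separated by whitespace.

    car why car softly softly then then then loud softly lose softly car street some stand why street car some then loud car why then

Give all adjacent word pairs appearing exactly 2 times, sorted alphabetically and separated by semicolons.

car why; then loud; then then

Bigram counts meeting the condition (exactly 2 times):
  car why: 2
  then loud: 2
  then then: 2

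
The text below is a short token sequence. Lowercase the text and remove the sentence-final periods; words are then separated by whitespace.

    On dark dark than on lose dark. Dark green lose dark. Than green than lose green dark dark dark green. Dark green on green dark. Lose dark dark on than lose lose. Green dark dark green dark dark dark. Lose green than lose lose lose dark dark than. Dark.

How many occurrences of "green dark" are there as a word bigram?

5

Scanning the 48 overlapping bigram windows for "green dark":
  position 16–17: green dark
  position 20–21: green dark
  position 24–25: green dark
  position 33–34: green dark
  position 36–37: green dark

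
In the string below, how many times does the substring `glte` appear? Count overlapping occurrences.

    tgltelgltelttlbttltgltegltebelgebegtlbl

Sliding a length-4 window over the 39 characters (36 positions):
  position 2–5: glte
  position 7–10: glte
  position 20–23: glte
  position 24–27: glte

4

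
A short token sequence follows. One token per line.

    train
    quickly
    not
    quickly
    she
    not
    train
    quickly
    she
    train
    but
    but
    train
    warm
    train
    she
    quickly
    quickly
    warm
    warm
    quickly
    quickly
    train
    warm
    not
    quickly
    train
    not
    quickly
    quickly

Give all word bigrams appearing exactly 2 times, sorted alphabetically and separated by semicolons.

Bigram counts meeting the condition (exactly 2 times):
  quickly she: 2
  quickly train: 2
  train quickly: 2
  train warm: 2

quickly she; quickly train; train quickly; train warm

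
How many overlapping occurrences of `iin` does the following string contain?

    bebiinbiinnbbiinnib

3

Sliding a length-3 window over the 19 characters (17 positions):
  position 4–6: iin
  position 8–10: iin
  position 14–16: iin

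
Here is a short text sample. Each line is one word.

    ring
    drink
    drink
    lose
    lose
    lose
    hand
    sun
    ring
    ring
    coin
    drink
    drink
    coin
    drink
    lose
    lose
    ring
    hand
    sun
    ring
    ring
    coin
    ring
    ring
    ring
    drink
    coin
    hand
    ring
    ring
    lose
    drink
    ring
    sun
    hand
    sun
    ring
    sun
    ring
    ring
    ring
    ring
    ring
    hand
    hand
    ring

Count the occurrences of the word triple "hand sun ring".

3

Scanning the 45 overlapping trigram windows for "hand sun ring":
  position 7–9: hand sun ring
  position 19–21: hand sun ring
  position 36–38: hand sun ring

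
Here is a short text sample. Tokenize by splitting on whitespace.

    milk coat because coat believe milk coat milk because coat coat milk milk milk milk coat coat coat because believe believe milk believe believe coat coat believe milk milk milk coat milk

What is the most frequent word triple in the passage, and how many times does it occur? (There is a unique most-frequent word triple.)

Trigram frequencies (highest first):
  milk milk milk: 3
  coat believe milk: 2
  milk coat milk: 2
  milk milk coat: 2
  milk coat because: 1
  coat because coat: 1
  … (19 more, each ≤ 1)

"milk milk milk", 3 times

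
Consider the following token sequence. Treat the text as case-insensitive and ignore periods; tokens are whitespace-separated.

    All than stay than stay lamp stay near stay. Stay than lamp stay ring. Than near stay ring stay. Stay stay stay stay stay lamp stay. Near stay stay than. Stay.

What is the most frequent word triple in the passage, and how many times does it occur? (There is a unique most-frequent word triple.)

Trigram frequencies (highest first):
  stay stay stay: 4
  stay than stay: 2
  stay lamp stay: 2
  lamp stay near: 2
  stay near stay: 2
  near stay stay: 2
  … (14 more, each ≤ 2)

"stay stay stay", 4 times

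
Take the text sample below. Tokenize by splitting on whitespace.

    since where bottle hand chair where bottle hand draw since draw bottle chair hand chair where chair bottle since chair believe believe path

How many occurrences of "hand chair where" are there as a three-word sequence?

Scanning the 21 overlapping trigram windows for "hand chair where":
  position 4–6: hand chair where
  position 14–16: hand chair where

2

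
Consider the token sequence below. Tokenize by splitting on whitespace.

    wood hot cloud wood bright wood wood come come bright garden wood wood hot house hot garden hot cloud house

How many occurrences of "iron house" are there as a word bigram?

Scanning the 19 overlapping bigram windows for "iron house":
  (none found)

0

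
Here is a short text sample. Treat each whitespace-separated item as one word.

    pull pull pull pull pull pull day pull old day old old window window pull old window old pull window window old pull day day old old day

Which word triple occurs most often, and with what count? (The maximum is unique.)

"pull pull pull", 4 times

Trigram frequencies (highest first):
  pull pull pull: 4
  day old old: 2
  window old pull: 2
  pull pull day: 1
  pull day pull: 1
  day pull old: 1
  … (15 more, each ≤ 1)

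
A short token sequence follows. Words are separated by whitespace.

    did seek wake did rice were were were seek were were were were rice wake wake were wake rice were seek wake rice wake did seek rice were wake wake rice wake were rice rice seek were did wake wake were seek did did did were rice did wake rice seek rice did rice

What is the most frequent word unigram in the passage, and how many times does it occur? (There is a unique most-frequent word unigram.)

Unigram frequencies (highest first):
  were: 14
  wake: 12
  rice: 12
  did: 9
  seek: 7

"were", 14 times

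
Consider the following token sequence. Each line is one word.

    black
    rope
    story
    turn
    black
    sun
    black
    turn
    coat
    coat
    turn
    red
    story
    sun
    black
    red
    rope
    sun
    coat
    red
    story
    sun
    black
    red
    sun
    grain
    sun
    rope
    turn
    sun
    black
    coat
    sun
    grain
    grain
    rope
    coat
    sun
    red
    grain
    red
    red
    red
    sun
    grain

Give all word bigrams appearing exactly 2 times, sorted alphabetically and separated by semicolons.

black red; coat sun; red red; red story; red sun; story sun

Bigram counts meeting the condition (exactly 2 times):
  black red: 2
  coat sun: 2
  red red: 2
  red story: 2
  red sun: 2
  story sun: 2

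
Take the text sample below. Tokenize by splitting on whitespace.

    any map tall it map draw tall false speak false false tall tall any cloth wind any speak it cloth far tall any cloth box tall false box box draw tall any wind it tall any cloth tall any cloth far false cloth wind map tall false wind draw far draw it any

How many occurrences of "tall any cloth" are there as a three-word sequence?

Scanning the 51 overlapping trigram windows for "tall any cloth":
  position 13–15: tall any cloth
  position 22–24: tall any cloth
  position 35–37: tall any cloth
  position 38–40: tall any cloth

4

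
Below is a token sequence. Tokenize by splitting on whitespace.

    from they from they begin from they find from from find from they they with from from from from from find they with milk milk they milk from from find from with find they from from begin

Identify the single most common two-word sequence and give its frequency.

Bigram frequencies (highest first):
  from from: 7
  from they: 4
  find from: 3
  from find: 3
  they from: 2
  they with: 2
  … (14 more, each ≤ 2)

"from from", 7 times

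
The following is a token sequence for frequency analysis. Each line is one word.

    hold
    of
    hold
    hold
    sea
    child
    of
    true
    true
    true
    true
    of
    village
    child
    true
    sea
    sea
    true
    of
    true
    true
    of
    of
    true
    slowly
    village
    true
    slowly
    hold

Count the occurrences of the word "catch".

0

Scanning the 29 tokens for "catch":
  (none found)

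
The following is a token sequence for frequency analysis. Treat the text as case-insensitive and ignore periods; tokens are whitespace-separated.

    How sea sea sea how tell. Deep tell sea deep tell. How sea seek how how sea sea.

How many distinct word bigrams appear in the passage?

18 tokens → 17 bigram windows in total.
Repeated bigrams (each contributes count−1 duplicates):
  how sea: 3
  sea sea: 3
  deep tell: 2
5 duplicate windows → 17 − 5 = 12 distinct.

12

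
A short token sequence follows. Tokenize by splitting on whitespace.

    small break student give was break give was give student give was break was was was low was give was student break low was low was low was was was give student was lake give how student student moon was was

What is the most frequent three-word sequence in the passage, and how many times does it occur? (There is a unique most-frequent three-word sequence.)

Trigram frequencies (highest first):
  was low was: 3
  student give was: 2
  give was break: 2
  was give student: 2
  was was was: 2
  low was low: 2
  … (26 more, each ≤ 1)

"was low was", 3 times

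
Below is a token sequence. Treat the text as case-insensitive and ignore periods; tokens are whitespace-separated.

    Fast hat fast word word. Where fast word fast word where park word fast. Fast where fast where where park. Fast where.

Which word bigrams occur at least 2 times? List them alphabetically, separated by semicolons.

Bigram counts meeting the condition (at least 2 times):
  fast where: 3
  fast word: 3
  where fast: 2
  where park: 2
  word fast: 2
  word where: 2

fast where; fast word; where fast; where park; word fast; word where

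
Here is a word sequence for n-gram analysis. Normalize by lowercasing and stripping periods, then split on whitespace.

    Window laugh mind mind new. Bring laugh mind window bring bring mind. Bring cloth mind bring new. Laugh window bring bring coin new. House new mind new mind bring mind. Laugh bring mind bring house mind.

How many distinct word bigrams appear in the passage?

25

36 tokens → 35 bigram windows in total.
Repeated bigrams (each contributes count−1 duplicates):
  mind bring: 4
  bring mind: 3
  bring bring: 2
  laugh mind: 2
  mind new: 2
  new mind: 2
  window bring: 2
10 duplicate windows → 35 − 10 = 25 distinct.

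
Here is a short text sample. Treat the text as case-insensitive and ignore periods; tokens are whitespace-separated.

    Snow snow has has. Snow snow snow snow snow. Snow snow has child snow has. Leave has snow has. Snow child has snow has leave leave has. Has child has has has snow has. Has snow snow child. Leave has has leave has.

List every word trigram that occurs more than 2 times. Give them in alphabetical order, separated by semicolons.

has has snow; has snow has; snow snow snow

Trigram counts meeting the condition (more than 2 times):
  has has snow: 3
  has snow has: 3
  snow snow snow: 5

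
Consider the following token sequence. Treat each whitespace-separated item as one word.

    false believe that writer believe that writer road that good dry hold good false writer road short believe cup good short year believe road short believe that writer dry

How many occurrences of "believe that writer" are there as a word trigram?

Scanning the 27 overlapping trigram windows for "believe that writer":
  position 2–4: believe that writer
  position 5–7: believe that writer
  position 26–28: believe that writer

3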